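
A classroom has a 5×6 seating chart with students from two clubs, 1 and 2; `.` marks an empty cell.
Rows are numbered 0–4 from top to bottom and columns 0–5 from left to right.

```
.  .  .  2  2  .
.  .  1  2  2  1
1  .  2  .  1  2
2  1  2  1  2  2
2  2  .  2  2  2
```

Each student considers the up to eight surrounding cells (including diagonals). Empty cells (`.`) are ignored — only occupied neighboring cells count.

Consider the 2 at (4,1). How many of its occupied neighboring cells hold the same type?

3

Occupied neighbors of (4,1): (3,0)=2, (3,1)=1, (3,2)=2, (4,0)=2.
Same type (2): 3 of 4.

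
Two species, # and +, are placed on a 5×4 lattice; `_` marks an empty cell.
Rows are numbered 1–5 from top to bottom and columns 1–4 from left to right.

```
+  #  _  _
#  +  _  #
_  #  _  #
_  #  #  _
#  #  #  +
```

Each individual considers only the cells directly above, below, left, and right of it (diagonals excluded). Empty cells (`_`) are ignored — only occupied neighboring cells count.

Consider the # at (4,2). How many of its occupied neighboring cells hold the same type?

3

Occupied neighbors of (4,2): (3,2)=#, (5,2)=#, (4,3)=#.
Same type (#): 3 of 3.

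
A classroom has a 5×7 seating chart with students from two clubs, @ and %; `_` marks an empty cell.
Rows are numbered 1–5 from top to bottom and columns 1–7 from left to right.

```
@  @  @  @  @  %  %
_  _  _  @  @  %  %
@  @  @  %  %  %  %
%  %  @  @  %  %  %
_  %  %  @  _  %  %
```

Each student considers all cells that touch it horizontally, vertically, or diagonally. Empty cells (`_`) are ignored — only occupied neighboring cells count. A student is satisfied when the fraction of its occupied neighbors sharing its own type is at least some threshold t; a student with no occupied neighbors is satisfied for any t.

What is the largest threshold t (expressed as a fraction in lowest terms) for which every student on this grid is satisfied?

2/7

Row 1: (1,1)@ 1/1 · (1,2)@ 2/2 · (1,3)@ 3/3 · (1,4)@ 4/4 · (1,5)@ 3/5 · (1,6)% 3/5 · (1,7)% 3/3
Row 2: (2,4)@ 5/7 · (2,5)@ 3/8 · (2,6)% 6/8 · (2,7)% 5/5
Row 3: (3,1)@ 1/3 · (3,2)@ 3/5 · (3,3)@ 4/6 · (3,4)% 2/7 · (3,5)% 5/8 · (3,6)% 7/8 · (3,7)% 5/5
Row 4: (4,1)% 2/4 · (4,2)% 3/7 · (4,3)@ 4/8 · (4,4)@ 3/7 · (4,5)% 5/7 · (4,6)% 7/7 · (4,7)% 5/5
Row 5: (5,2)% 3/4 · (5,3)% 2/5 · (5,4)@ 2/4 · (5,6)% 4/4 · (5,7)% 3/3
The smallest same-type fraction is 2/7 at (3,4), which reduces to 2/7. Any threshold above that leaves this student unsatisfied.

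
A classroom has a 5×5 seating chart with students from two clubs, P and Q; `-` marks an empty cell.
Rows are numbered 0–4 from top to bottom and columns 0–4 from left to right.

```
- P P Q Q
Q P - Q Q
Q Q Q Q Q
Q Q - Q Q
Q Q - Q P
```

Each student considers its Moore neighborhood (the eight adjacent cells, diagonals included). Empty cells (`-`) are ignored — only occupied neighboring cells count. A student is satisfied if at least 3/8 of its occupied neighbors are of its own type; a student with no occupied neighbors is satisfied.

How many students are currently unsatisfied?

2

(0,1)P 2/3 satisfied
(0,2)P 2/4 satisfied
(0,3)Q 3/4 satisfied
(0,4)Q 3/3 satisfied
(1,0)Q 2/4 satisfied
(1,1)P 2/6 not
(1,3)Q 6/7 satisfied
(1,4)Q 5/5 satisfied
(2,0)Q 4/5 satisfied
(2,1)Q 5/6 satisfied
(2,2)Q 5/6 satisfied
(2,3)Q 6/6 satisfied
(2,4)Q 5/5 satisfied
(3,0)Q 5/5 satisfied
(3,1)Q 6/6 satisfied
(3,3)Q 5/6 satisfied
(3,4)Q 4/5 satisfied
(4,0)Q 3/3 satisfied
(4,1)Q 3/3 satisfied
(4,3)Q 2/3 satisfied
(4,4)P 0/3 not
Unsatisfied: (1,1), (4,4) — 2 in total.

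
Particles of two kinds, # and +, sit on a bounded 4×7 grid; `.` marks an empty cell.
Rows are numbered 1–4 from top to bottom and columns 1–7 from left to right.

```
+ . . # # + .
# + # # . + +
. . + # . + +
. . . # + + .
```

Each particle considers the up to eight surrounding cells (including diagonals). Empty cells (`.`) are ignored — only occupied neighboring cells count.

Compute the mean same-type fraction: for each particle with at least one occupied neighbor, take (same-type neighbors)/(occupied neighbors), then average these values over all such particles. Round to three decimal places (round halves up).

Row 1: (1,1)+ 1/2 · (1,4)# 3/3 · (1,5)# 2/4 · (1,6)+ 2/3
Row 2: (2,1)# 0/2 · (2,2)+ 2/4 · (2,3)# 3/5 · (2,4)# 4/5 · (2,6)+ 4/5 · (2,7)+ 4/4
Row 3: (3,3)+ 1/5 · (3,4)# 3/5 · (3,6)+ 5/5 · (3,7)+ 4/4
Row 4: (4,4)# 1/3 · (4,5)+ 2/4 · (4,6)+ 3/3
Sum over 17 particles: 1/2 + 3/3 + 2/4 + 2/3 + 0/2 + 2/4 + 3/5 + 4/5 + 4/5 + 4/4 + 1/5 + 3/5 + 5/5 + 4/4 + 1/3 + 2/4 + 3/3 = 11; mean = 11 ÷ 17 = 11/17 = 0.647058… → 0.647.

0.647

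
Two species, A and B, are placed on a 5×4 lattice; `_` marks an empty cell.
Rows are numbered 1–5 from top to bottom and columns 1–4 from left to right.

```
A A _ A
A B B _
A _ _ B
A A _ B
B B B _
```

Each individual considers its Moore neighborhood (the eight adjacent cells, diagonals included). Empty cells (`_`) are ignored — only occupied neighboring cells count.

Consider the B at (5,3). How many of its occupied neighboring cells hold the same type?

Occupied neighbors of (5,3): (4,2)=A, (4,4)=B, (5,2)=B.
Same type (B): 2 of 3.

2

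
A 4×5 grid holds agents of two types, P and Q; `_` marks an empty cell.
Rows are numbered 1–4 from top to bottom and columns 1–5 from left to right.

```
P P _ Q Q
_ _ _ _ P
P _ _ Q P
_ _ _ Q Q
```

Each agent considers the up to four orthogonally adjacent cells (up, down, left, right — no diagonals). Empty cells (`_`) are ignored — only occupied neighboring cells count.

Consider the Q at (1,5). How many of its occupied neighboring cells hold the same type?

1

Occupied neighbors of (1,5): (2,5)=P, (1,4)=Q.
Same type (Q): 1 of 2.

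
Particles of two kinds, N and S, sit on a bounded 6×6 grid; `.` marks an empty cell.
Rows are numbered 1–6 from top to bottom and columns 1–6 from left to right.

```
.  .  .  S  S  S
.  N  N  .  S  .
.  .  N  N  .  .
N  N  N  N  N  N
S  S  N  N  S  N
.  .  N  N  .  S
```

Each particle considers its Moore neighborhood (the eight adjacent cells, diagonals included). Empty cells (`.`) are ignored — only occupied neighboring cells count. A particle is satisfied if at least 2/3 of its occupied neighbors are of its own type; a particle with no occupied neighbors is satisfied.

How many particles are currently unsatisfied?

6

Row 1: (1,4)S 2/3 satisfied · (1,5)S 3/3 satisfied · (1,6)S 2/2 satisfied
Row 2: (2,2)N 2/2 satisfied · (2,3)N 3/4 satisfied · (2,5)S 3/4 satisfied
Row 3: (3,3)N 6/6 satisfied · (3,4)N 5/6 satisfied
Row 4: (4,1)N 1/3 not · (4,2)N 4/6 satisfied · (4,3)N 6/7 satisfied · (4,4)N 6/7 satisfied · (4,5)N 5/6 satisfied · (4,6)N 2/3 satisfied
Row 5: (5,1)S 1/3 not · (5,2)S 1/6 not · (5,3)N 6/7 satisfied · (5,4)N 6/7 satisfied · (5,5)S 1/7 not · (5,6)N 2/4 not
Row 6: (6,3)N 3/4 satisfied · (6,4)N 3/4 satisfied · (6,6)S 1/2 not
Unsatisfied: (4,1), (5,1), (5,2), (5,5), (5,6), (6,6) — 6 in total.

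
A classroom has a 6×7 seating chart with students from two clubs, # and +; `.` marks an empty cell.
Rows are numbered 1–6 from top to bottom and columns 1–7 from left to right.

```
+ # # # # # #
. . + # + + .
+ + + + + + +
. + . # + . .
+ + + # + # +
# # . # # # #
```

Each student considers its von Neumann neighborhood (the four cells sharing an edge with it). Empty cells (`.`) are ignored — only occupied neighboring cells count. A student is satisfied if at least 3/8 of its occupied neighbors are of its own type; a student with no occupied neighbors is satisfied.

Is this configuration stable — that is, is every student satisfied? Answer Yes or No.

No

(1,1)+ 0/1 not
(1,2)# 1/2 satisfied
(1,3)# 2/3 satisfied
(1,4)# 3/3 satisfied
(1,5)# 2/3 satisfied
(1,6)# 2/3 satisfied
(1,7)# 1/1 satisfied
(2,3)+ 1/3 not
(2,4)# 1/4 not
(2,5)+ 2/4 satisfied
(2,6)+ 2/3 satisfied
(3,1)+ 1/1 satisfied
(3,2)+ 3/3 satisfied
(3,3)+ 3/3 satisfied
(3,4)+ 2/4 satisfied
(3,5)+ 4/4 satisfied
(3,6)+ 3/3 satisfied
(3,7)+ 1/1 satisfied
(4,2)+ 2/2 satisfied
(4,4)# 1/3 not
(4,5)+ 2/3 satisfied
(5,1)+ 1/2 satisfied
(5,2)+ 3/4 satisfied
(5,3)+ 1/2 satisfied
(5,4)# 2/4 satisfied
(5,5)+ 1/4 not
(5,6)# 1/3 not
(5,7)+ 0/2 not
(6,1)# 1/2 satisfied
(6,2)# 1/2 satisfied
(6,4)# 2/2 satisfied
(6,5)# 2/3 satisfied
(6,6)# 3/3 satisfied
(6,7)# 1/2 satisfied
For instance (1,1) has only 0/1 same-type neighbors, below 3/8.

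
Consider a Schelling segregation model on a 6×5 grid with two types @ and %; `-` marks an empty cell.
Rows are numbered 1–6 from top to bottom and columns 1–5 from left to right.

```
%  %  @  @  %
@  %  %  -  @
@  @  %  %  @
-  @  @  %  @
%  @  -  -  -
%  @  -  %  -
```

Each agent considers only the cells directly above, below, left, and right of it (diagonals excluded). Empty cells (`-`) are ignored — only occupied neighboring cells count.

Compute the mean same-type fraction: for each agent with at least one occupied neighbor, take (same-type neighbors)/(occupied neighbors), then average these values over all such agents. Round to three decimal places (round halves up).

0.530

Row 1: (1,1)% 1/2 · (1,2)% 2/3 · (1,3)@ 1/3 · (1,4)@ 1/2 · (1,5)% 0/2
Row 2: (2,1)@ 1/3 · (2,2)% 2/4 · (2,3)% 2/3 · (2,5)@ 1/2
Row 3: (3,1)@ 2/2 · (3,2)@ 2/4 · (3,3)% 2/4 · (3,4)% 2/3 · (3,5)@ 2/3
Row 4: (4,2)@ 3/3 · (4,3)@ 1/3 · (4,4)% 1/3 · (4,5)@ 1/2
Row 5: (5,1)% 1/2 · (5,2)@ 2/3
Row 6: (6,1)% 1/2 · (6,2)@ 1/2 · (6,4)% — no occupied neighbors
Sum over 22 agents: 1/2 + 2/3 + 1/3 + 1/2 + 0/2 + 1/3 + 2/4 + 2/3 + 1/2 + 2/2 + 2/4 + 2/4 + 2/3 + 2/3 + 3/3 + 1/3 + 1/3 + 1/2 + 1/2 + 2/3 + 1/2 + 1/2 = 35/3; mean = 35/3 ÷ 22 = 35/66 = 0.530303… → 0.530.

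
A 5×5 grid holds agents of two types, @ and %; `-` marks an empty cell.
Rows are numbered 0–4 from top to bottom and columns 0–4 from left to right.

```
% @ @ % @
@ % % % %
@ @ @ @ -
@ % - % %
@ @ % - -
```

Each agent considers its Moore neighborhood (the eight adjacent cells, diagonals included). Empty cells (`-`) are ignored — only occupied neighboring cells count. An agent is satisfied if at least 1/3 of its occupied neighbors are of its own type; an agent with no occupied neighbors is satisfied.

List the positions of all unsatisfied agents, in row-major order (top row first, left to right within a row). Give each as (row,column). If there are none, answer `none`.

(0,2), (0,4), (1,1), (2,2), (2,3), (3,1)

(0,0)% 1/3 ✓
(0,1)@ 2/5 ✓
(0,2)@ 1/5 ✗
(0,3)% 3/5 ✓
(0,4)@ 0/3 ✗
(1,0)@ 3/5 ✓
(1,1)% 2/8 ✗
(1,2)% 3/8 ✓
(1,3)% 3/7 ✓
(1,4)% 2/4 ✓
(2,0)@ 3/5 ✓
(2,1)@ 4/7 ✓
(2,2)@ 2/7 ✗
(2,3)@ 1/6 ✗
(3,0)@ 4/5 ✓
(3,1)% 1/7 ✗
(3,3)% 2/4 ✓
(3,4)% 1/2 ✓
(4,0)@ 2/3 ✓
(4,1)@ 2/4 ✓
(4,2)% 2/3 ✓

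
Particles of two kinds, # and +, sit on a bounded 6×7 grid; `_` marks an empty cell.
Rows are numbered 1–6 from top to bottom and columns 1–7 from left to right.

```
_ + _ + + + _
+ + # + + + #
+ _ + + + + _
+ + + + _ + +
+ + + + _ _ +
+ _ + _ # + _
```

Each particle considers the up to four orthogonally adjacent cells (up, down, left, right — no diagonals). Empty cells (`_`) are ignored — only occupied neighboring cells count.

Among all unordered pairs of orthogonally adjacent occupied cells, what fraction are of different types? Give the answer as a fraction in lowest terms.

Scan each occupied cell's neighbors to the right and below so each pair is counted once.
From row 1: 0 unlike of 6 pairs (running 0/6).
From row 2: 4 unlike of 11 pairs (running 4/17).
From row 3: 0 unlike of 7 pairs (running 4/24).
From row 4: 0 unlike of 9 pairs (running 4/33).
From row 5: 0 unlike of 5 pairs (running 4/38).
From row 6: 1 unlike of 1 pairs (running 5/39).
Total adjacent occupied pairs: 39; unlike-type pairs: 5.
5/39 is already in lowest terms.

5/39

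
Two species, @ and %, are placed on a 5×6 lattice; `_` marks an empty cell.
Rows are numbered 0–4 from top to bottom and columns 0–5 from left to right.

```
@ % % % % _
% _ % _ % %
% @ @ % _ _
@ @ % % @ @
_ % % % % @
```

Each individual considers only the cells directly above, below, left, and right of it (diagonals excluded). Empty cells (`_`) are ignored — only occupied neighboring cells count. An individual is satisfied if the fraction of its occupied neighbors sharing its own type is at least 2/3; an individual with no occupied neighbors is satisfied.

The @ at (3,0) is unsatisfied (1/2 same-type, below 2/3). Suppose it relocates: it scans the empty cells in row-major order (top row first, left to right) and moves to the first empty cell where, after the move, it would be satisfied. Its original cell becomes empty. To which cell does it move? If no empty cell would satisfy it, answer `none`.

none

Vacating (3,0). Empty cells in order:
  (0,5): 0/2 same-type → still unsatisfied.
  (1,1): 1/4 same-type → still unsatisfied.
  (1,3): 0/4 same-type → still unsatisfied.
  (2,4): 1/3 same-type → still unsatisfied.
  (2,5): 1/2 same-type → still unsatisfied.
  (4,0): 0/1 same-type → still unsatisfied.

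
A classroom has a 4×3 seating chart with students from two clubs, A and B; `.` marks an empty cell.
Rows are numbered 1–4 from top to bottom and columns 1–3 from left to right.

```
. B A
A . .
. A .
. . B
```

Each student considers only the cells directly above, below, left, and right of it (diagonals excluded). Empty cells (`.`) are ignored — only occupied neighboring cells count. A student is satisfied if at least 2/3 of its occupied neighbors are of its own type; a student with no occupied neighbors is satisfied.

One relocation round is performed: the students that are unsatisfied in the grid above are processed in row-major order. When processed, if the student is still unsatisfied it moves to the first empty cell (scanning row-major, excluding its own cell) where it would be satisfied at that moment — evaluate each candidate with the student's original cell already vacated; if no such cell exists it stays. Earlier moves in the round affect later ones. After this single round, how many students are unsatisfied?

Initially unsatisfied (in order): (1,2), (1,3).
  (1,2) → (4,1).
  (1,3): now satisfied by earlier moves; stays.
Resulting grid:
. . A
A . .
. A .
B . B
All satisfied now.

0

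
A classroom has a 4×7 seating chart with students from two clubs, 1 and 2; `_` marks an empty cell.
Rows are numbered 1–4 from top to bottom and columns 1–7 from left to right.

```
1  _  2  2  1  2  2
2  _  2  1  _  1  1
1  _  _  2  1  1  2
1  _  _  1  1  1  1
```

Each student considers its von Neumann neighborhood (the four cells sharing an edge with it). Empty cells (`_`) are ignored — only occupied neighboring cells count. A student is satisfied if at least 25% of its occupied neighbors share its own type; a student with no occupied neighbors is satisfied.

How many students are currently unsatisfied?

Row 1: (1,1)1 0/1 not · (1,3)2 2/2 satisfied · (1,4)2 1/3 satisfied · (1,5)1 0/2 not · (1,6)2 1/3 satisfied · (1,7)2 1/2 satisfied
Row 2: (2,1)2 0/2 not · (2,3)2 1/2 satisfied · (2,4)1 0/3 not · (2,6)1 2/3 satisfied · (2,7)1 1/3 satisfied
Row 3: (3,1)1 1/2 satisfied · (3,4)2 0/3 not · (3,5)1 2/3 satisfied · (3,6)1 3/4 satisfied · (3,7)2 0/3 not
Row 4: (4,1)1 1/1 satisfied · (4,4)1 1/2 satisfied · (4,5)1 3/3 satisfied · (4,6)1 3/3 satisfied · (4,7)1 1/2 satisfied
Unsatisfied: (1,1), (1,5), (2,1), (2,4), (3,4), (3,7) — 6 in total.

6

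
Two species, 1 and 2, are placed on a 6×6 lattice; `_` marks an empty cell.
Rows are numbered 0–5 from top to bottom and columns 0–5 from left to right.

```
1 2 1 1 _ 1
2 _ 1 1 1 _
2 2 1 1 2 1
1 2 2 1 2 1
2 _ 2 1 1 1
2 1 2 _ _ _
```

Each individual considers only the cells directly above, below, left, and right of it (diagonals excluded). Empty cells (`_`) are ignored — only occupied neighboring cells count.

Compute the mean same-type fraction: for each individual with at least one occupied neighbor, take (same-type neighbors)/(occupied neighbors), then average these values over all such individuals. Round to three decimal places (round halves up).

0.539

(0,0)1 0/2
(0,1)2 0/2
(0,2)1 2/3
(0,3)1 2/2
(0,5)1 — no occupied neighbors
(1,0)2 1/2
(1,2)1 3/3
(1,3)1 4/4
(1,4)1 1/2
(2,0)2 2/3
(2,1)2 2/3
(2,2)1 2/4
(2,3)1 3/4
(2,4)2 1/4
(2,5)1 1/2
(3,0)1 0/3
(3,1)2 2/3
(3,2)2 2/4
(3,3)1 2/4
(3,4)2 1/4
(3,5)1 2/3
(4,0)2 1/2
(4,2)2 2/3
(4,3)1 2/3
(4,4)1 2/3
(4,5)1 2/2
(5,0)2 1/2
(5,1)1 0/2
(5,2)2 1/2
Sum over 28 individuals: 0/2 + 0/2 + 2/3 + 2/2 + 1/2 + 3/3 + 4/4 + 1/2 + 2/3 + 2/3 + 2/4 + 3/4 + 1/4 + 1/2 + 0/3 + 2/3 + 2/4 + 2/4 + 1/4 + 2/3 + 1/2 + 2/3 + 2/3 + 2/3 + 2/2 + 1/2 + 0/2 + 1/2 = 181/12; mean = 181/12 ÷ 28 = 181/336 = 0.538690… → 0.539.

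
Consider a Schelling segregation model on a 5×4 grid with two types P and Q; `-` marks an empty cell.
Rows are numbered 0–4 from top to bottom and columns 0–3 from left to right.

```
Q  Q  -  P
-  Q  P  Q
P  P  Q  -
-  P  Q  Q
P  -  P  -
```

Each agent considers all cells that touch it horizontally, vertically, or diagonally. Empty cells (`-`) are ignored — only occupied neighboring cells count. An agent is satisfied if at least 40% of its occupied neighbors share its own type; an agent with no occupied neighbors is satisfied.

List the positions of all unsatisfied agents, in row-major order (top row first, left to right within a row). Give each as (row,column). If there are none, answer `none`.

(0,0)Q 2/2 ✓
(0,1)Q 2/3 ✓
(0,3)P 1/2 ✓
(1,1)Q 3/6 ✓
(1,2)P 2/6 ✗
(1,3)Q 1/3 ✗
(2,0)P 2/3 ✓
(2,1)P 3/6 ✓
(2,2)Q 4/7 ✓
(3,1)P 4/6 ✓
(3,2)Q 2/5 ✓
(3,3)Q 2/3 ✓
(4,0)P 1/1 ✓
(4,2)P 1/3 ✗

(1,2), (1,3), (4,2)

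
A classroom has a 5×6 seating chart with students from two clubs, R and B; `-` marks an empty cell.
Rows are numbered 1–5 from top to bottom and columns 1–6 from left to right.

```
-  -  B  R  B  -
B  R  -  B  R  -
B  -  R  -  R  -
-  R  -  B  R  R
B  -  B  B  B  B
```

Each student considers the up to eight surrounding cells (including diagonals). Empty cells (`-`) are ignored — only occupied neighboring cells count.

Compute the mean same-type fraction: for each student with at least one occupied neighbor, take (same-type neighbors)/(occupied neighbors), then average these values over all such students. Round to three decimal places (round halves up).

0.414

Row 1: (1,3)B 1/3 · (1,4)R 1/4 · (1,5)B 1/3
Row 2: (2,1)B 1/2 · (2,2)R 1/4 · (2,4)B 2/6 · (2,5)R 2/4
Row 3: (3,1)B 1/3 · (3,3)R 2/4 · (3,5)R 3/5
Row 4: (4,2)R 1/4 · (4,4)B 3/6 · (4,5)R 2/6 · (4,6)R 2/4
Row 5: (5,1)B 0/1 · (5,3)B 2/3 · (5,4)B 3/4 · (5,5)B 3/5 · (5,6)B 1/3
Sum over 19 students: 1/3 + 1/4 + 1/3 + 1/2 + 1/4 + 2/6 + 2/4 + 1/3 + 2/4 + 3/5 + 1/4 + 3/6 + 2/6 + 2/4 + 0/1 + 2/3 + 3/4 + 3/5 + 1/3 = 118/15; mean = 118/15 ÷ 19 = 118/285 = 0.414035… → 0.414.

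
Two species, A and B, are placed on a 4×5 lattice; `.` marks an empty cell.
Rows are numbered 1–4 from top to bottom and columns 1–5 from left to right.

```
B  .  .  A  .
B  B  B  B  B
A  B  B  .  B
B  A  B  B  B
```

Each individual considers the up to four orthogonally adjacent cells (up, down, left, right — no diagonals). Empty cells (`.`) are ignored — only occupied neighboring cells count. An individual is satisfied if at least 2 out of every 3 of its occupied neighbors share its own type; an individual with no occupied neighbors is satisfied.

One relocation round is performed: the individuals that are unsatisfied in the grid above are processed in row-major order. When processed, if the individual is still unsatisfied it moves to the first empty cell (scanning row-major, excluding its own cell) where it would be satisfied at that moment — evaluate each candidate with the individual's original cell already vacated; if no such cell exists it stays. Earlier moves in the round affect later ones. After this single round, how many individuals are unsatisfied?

2

Initially unsatisfied (in order): (1,4), (3,1), (3,2), (4,1), (4,2).
  (1,4): no empty cell satisfies it; stays.
  (3,1): no empty cell satisfies it; stays.
  (3,2) → (1,2).
  (4,1) → (1,3).
  (4,2) → (4,1).
Resulting grid:
B B B A .
B B B B B
A . B . B
A . B B B
Unsatisfied now: (1,4), (3,1).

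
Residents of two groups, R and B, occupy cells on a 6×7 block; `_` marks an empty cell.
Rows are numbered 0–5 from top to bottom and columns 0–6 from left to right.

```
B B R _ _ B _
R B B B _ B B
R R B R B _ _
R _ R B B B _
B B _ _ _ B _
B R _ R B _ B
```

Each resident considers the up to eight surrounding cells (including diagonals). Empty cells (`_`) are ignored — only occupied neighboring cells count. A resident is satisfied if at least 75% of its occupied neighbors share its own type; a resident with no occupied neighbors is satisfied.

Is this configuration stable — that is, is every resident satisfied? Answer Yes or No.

Row 0: (0,0)B 2/3 ✗ · (0,1)B 3/5 ✗ · (0,2)R 0/4 ✗ · (0,5)B 2/2 ✓
Row 1: (1,0)R 2/5 ✗ · (1,1)B 4/8 ✗ · (1,2)B 4/7 ✗ · (1,3)B 3/5 ✗ · (1,5)B 3/3 ✓ · (1,6)B 2/2 ✓
Row 2: (2,0)R 3/4 ✓ · (2,1)R 4/7 ✗ · (2,2)B 4/7 ✗ · (2,3)R 1/7 ✗ · (2,4)B 5/6 ✓
Row 3: (3,0)R 2/4 ✗ · (3,2)R 2/5 ✗ · (3,3)B 3/5 ✗ · (3,4)B 4/5 ✓ · (3,5)B 3/3 ✓
Row 4: (4,0)B 2/4 ✗ · (4,1)B 2/5 ✗ · (4,5)B 4/4 ✓
Row 5: (5,0)B 2/3 ✗ · (5,1)R 0/3 ✗ · (5,3)R 0/1 ✗ · (5,4)B 1/2 ✗ · (5,6)B 1/1 ✓
For instance (0,0) has only 2/3 same-type neighbors, below 3/4.

No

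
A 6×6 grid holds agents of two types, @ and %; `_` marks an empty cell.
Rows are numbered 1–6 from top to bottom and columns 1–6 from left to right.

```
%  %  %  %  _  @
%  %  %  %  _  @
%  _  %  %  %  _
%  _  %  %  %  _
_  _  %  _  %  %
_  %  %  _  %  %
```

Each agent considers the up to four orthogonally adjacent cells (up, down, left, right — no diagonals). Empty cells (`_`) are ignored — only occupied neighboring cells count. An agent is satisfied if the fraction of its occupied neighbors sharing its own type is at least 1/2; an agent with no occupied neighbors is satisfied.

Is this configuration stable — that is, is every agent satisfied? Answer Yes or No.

Yes

Row 1: (1,1)% 2/2 ✓ · (1,2)% 3/3 ✓ · (1,3)% 3/3 ✓ · (1,4)% 2/2 ✓ · (1,6)@ 1/1 ✓
Row 2: (2,1)% 3/3 ✓ · (2,2)% 3/3 ✓ · (2,3)% 4/4 ✓ · (2,4)% 3/3 ✓ · (2,6)@ 1/1 ✓
Row 3: (3,1)% 2/2 ✓ · (3,3)% 3/3 ✓ · (3,4)% 4/4 ✓ · (3,5)% 2/2 ✓
Row 4: (4,1)% 1/1 ✓ · (4,3)% 3/3 ✓ · (4,4)% 3/3 ✓ · (4,5)% 3/3 ✓
Row 5: (5,3)% 2/2 ✓ · (5,5)% 3/3 ✓ · (5,6)% 2/2 ✓
Row 6: (6,2)% 1/1 ✓ · (6,3)% 2/2 ✓ · (6,5)% 2/2 ✓ · (6,6)% 2/2 ✓
All meet the threshold, so the configuration is stable.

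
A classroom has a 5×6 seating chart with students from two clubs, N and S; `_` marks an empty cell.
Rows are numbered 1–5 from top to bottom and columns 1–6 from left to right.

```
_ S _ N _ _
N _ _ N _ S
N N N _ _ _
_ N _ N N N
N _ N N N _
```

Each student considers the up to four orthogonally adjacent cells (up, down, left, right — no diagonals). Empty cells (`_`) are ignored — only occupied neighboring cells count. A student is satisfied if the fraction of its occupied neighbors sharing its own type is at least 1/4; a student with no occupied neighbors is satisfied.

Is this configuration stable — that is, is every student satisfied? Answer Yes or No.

Row 1: (1,2)S 0/0 satisfied · (1,4)N 1/1 satisfied
Row 2: (2,1)N 1/1 satisfied · (2,4)N 1/1 satisfied · (2,6)S 0/0 satisfied
Row 3: (3,1)N 2/2 satisfied · (3,2)N 3/3 satisfied · (3,3)N 1/1 satisfied
Row 4: (4,2)N 1/1 satisfied · (4,4)N 2/2 satisfied · (4,5)N 3/3 satisfied · (4,6)N 1/1 satisfied
Row 5: (5,1)N 0/0 satisfied · (5,3)N 1/1 satisfied · (5,4)N 3/3 satisfied · (5,5)N 2/2 satisfied
All meet the threshold, so the configuration is stable.

Yes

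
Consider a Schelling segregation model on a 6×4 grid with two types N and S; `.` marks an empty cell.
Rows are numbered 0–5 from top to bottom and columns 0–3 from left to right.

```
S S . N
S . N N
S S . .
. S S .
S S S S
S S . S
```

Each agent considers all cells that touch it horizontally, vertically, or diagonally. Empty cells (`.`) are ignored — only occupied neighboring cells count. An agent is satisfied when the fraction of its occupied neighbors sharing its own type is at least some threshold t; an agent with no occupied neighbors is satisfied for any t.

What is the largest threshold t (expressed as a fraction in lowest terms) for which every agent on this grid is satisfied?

Row 0: (0,0)S 2/2 · (0,1)S 2/3 · (0,3)N 2/2
Row 1: (1,0)S 4/4 · (1,2)N 2/4 · (1,3)N 2/2
Row 2: (2,0)S 3/3 · (2,1)S 4/5
Row 3: (3,1)S 6/6 · (3,2)S 5/5
Row 4: (4,0)S 4/4 · (4,1)S 6/6 · (4,2)S 6/6 · (4,3)S 3/3
Row 5: (5,0)S 3/3 · (5,1)S 4/4 · (5,3)S 2/2
The smallest same-type fraction is 2/4 at (1,2), which reduces to 1/2. Any threshold above that leaves this agent unsatisfied.

1/2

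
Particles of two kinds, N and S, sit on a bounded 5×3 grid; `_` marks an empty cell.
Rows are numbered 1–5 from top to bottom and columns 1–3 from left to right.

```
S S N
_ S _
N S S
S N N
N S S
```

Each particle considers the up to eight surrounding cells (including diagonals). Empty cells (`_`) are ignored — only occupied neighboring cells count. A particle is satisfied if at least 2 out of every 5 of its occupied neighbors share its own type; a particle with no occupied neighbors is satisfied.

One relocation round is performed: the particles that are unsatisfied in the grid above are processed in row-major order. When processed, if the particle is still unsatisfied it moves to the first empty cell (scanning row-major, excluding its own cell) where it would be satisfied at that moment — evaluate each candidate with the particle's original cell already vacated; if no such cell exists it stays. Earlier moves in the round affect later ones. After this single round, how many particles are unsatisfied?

Initially unsatisfied (in order): (1,3), (3,1), (4,2), (4,3), (5,1), (5,3).
  (1,3): no empty cell satisfies it; stays.
  (3,1): no empty cell satisfies it; stays.
  (4,2): no empty cell satisfies it; stays.
  (4,3): no empty cell satisfies it; stays.
  (5,1): no empty cell satisfies it; stays.
  (5,3) → (2,1).
Resulting grid:
S S N
S S _
N S S
S N N
N S _
Unsatisfied now: (1,3), (3,1), (4,3), (5,1), (5,2).

5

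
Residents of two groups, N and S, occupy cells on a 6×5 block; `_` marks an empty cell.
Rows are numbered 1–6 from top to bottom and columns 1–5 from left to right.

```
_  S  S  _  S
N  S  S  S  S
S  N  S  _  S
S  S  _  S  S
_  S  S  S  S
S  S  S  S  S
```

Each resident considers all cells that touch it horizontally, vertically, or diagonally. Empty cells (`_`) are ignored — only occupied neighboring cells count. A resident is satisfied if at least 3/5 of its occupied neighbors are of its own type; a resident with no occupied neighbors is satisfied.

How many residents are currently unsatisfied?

Row 1: (1,2)S 3/4 ok · (1,3)S 4/4 ok · (1,5)S 2/2 ok
Row 2: (2,1)N 1/4 unhappy · (2,2)S 5/7 ok · (2,3)S 5/6 ok · (2,4)S 6/6 ok · (2,5)S 3/3 ok
Row 3: (3,1)S 3/5 ok · (3,2)N 1/7 unhappy · (3,3)S 5/6 ok · (3,5)S 4/4 ok
Row 4: (4,1)S 3/4 ok · (4,2)S 5/6 ok · (4,4)S 6/6 ok · (4,5)S 4/4 ok
Row 5: (5,2)S 6/6 ok · (5,3)S 7/7 ok · (5,4)S 7/7 ok · (5,5)S 5/5 ok
Row 6: (6,1)S 2/2 ok · (6,2)S 4/4 ok · (6,3)S 5/5 ok · (6,4)S 5/5 ok · (6,5)S 3/3 ok
Unsatisfied: (2,1), (3,2) — 2 in total.

2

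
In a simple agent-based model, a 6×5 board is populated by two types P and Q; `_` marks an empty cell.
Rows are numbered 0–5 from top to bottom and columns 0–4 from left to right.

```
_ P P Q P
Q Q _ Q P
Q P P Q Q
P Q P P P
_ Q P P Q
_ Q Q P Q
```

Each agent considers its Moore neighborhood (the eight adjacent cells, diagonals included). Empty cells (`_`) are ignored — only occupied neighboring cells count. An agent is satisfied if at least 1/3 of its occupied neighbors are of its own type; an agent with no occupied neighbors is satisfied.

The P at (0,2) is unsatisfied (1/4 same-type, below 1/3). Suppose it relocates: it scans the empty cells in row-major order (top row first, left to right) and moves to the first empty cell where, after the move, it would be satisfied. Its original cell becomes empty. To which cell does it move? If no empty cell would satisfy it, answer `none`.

Vacating (0,2). Empty cells in order:
  (0,0): 1/3 same-type → satisfied — stop here.

(0,0)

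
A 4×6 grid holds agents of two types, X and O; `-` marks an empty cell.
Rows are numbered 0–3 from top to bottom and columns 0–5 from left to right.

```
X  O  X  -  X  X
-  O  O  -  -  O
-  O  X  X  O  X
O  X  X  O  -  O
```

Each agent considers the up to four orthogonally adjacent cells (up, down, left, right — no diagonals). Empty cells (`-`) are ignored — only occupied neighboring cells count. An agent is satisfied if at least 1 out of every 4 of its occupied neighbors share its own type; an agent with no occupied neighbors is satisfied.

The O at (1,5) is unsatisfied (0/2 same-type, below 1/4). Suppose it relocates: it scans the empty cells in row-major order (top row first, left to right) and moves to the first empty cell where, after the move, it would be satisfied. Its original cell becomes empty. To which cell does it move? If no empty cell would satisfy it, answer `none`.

(1,0)

Vacating (1,5). Empty cells in order:
  (0,3): 0/2 same-type → still unsatisfied.
  (1,0): 1/2 same-type → satisfied — stop here.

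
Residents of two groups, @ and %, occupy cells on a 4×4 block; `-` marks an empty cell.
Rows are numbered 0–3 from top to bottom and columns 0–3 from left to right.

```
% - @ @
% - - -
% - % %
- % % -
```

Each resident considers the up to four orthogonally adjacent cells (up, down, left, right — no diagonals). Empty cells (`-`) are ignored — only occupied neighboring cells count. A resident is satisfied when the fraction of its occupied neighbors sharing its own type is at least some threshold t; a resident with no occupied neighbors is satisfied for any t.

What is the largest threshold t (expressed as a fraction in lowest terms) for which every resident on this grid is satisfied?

1/1

(0,0)% 1/1
(0,2)@ 1/1
(0,3)@ 1/1
(1,0)% 2/2
(2,0)% 1/1
(2,2)% 2/2
(2,3)% 1/1
(3,1)% 1/1
(3,2)% 2/2
The smallest same-type fraction is 1/1 at (0,0), which reduces to 1/1. Any threshold above that leaves this resident unsatisfied.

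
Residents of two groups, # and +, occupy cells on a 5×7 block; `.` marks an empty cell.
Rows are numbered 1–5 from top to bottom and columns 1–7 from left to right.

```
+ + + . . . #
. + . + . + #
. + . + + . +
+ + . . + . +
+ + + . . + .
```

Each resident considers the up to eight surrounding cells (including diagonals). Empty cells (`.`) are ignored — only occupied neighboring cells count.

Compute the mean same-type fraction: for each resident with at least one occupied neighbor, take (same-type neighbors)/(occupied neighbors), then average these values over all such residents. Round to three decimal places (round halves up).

(1,1)+ 2/2
(1,2)+ 3/3
(1,3)+ 3/3
(1,7)# 1/2
(2,2)+ 4/4
(2,4)+ 3/3
(2,6)+ 2/4
(2,7)# 1/3
(3,2)+ 3/3
(3,4)+ 3/3
(3,5)+ 4/4
(3,7)+ 2/3
(4,1)+ 4/4
(4,2)+ 5/5
(4,5)+ 3/3
(4,7)+ 2/2
(5,1)+ 3/3
(5,2)+ 4/4
(5,3)+ 2/2
(5,6)+ 2/2
Sum over 20 residents: 2/2 + 3/3 + 3/3 + 1/2 + 4/4 + 3/3 + 2/4 + 1/3 + 3/3 + 3/3 + 4/4 + 2/3 + 4/4 + 5/5 + 3/3 + 2/2 + 3/3 + 4/4 + 2/2 + 2/2 = 18; mean = 18 ÷ 20 = 9/10 = 0.9 → 0.900.

0.900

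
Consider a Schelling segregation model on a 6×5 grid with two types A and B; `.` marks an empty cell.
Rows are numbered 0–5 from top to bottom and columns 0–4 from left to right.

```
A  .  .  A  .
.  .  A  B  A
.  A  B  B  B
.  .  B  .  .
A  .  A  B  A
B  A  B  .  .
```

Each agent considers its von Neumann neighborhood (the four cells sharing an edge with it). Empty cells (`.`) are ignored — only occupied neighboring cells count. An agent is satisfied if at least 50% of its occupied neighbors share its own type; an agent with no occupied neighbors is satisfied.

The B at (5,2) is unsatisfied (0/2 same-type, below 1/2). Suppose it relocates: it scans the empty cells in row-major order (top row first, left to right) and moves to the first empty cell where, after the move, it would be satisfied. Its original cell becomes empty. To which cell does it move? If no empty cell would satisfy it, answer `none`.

Vacating (5,2). Empty cells in order:
  (0,1): 0/1 same-type → still unsatisfied.
  (0,2): 0/2 same-type → still unsatisfied.
  (0,4): 0/2 same-type → still unsatisfied.
  (1,0): 0/1 same-type → still unsatisfied.
  (1,1): 0/2 same-type → still unsatisfied.
  (2,0): 0/1 same-type → still unsatisfied.
  (3,0): 0/1 same-type → still unsatisfied.
  (3,1): 1/2 same-type → satisfied — stop here.

(3,1)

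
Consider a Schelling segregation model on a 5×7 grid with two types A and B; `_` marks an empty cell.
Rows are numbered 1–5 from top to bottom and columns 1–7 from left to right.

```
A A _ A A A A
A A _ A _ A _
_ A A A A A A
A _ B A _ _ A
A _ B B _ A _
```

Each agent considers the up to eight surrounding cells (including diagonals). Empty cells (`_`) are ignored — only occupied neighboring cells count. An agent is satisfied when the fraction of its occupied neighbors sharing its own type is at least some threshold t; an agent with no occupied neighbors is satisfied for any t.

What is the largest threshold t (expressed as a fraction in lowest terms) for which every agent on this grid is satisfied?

Row 1: (1,1)A 3/3 · (1,2)A 3/3 · (1,4)A 2/2 · (1,5)A 4/4 · (1,6)A 3/3 · (1,7)A 2/2
Row 2: (2,1)A 4/4 · (2,2)A 5/5 · (2,4)A 5/5 · (2,6)A 6/6
Row 3: (3,2)A 4/5 · (3,3)A 5/6 · (3,4)A 4/5 · (3,5)A 5/5 · (3,6)A 4/4 · (3,7)A 3/3
Row 4: (4,1)A 2/2 · (4,3)B 2/6 · (4,4)A 3/6 · (4,7)A 3/3
Row 5: (5,1)A 1/1 · (5,3)B 2/3 · (5,4)B 2/3 · (5,6)A 1/1
The smallest same-type fraction is 2/6 at (4,3), which reduces to 1/3. Any threshold above that leaves this agent unsatisfied.

1/3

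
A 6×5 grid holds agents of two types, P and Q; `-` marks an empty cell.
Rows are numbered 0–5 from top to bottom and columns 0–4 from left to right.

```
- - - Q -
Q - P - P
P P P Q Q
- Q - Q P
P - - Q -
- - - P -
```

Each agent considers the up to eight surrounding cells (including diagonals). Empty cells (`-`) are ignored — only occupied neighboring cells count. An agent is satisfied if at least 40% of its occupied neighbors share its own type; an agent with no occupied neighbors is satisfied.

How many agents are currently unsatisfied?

10

(0,3)Q 0/2 ✗
(1,0)Q 0/2 ✗
(1,2)P 2/4 ✓
(1,4)P 0/3 ✗
(2,0)P 1/3 ✗
(2,1)P 3/5 ✓
(2,2)P 2/5 ✓
(2,3)Q 2/6 ✗
(2,4)Q 2/4 ✓
(3,1)Q 0/4 ✗
(3,3)Q 3/5 ✓
(3,4)P 0/4 ✗
(4,0)P 0/1 ✗
(4,3)Q 1/3 ✗
(5,3)P 0/1 ✗
Unsatisfied: (0,3), (1,0), (1,4), (2,0), (2,3), (3,1), (3,4), (4,0), (4,3), (5,3) — 10 in total.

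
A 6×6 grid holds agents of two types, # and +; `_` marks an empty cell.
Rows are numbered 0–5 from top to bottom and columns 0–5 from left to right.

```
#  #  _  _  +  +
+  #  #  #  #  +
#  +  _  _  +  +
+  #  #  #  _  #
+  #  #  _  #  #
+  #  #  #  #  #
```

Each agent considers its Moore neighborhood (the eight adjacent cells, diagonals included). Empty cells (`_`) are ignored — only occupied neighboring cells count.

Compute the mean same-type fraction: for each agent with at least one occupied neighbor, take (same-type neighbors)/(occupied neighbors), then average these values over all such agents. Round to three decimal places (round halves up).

0.639

Row 0: (0,0)# 2/3 · (0,1)# 3/4 · (0,4)+ 2/4 · (0,5)+ 2/3
Row 1: (1,0)+ 1/5 · (1,1)# 4/6 · (1,2)# 3/4 · (1,3)# 2/4 · (1,4)# 1/6 · (1,5)+ 4/5
Row 2: (2,0)# 2/5 · (2,1)+ 2/7 · (2,4)+ 2/6 · (2,5)+ 2/4
Row 3: (3,0)+ 2/5 · (3,1)# 4/7 · (3,2)# 4/5 · (3,3)# 3/4 · (3,5)# 2/4
Row 4: (4,0)+ 2/5 · (4,1)# 5/8 · (4,2)# 7/7 · (4,4)# 6/6 · (4,5)# 4/4
Row 5: (5,0)+ 1/3 · (5,1)# 3/5 · (5,2)# 4/4 · (5,3)# 4/4 · (5,4)# 4/4 · (5,5)# 3/3
Sum over 30 agents: 2/3 + 3/4 + 2/4 + 2/3 + 1/5 + 4/6 + 3/4 + 2/4 + 1/6 + 4/5 + 2/5 + 2/7 + 2/6 + 2/4 + 2/5 + 4/7 + 4/5 + 3/4 + 2/4 + 2/5 + 5/8 + 7/7 + 6/6 + 4/4 + 1/3 + 3/5 + 4/4 + 4/4 + 4/4 + 3/3 = 16099/840; mean = 16099/840 ÷ 30 = 16099/25200 = 0.638849… → 0.639.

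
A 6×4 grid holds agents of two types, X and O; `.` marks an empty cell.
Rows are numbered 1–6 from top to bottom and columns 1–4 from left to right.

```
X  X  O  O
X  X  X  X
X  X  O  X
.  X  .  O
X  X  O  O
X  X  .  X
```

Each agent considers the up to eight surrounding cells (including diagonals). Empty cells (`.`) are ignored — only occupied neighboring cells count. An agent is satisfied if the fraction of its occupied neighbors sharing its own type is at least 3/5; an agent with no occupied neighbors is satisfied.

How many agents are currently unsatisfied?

(1,1)X 3/3 ok
(1,2)X 4/5 ok
(1,3)O 1/5 unhappy
(1,4)O 1/3 unhappy
(2,1)X 5/5 ok
(2,2)X 6/8 ok
(2,3)X 5/8 ok
(2,4)X 2/5 unhappy
(3,1)X 4/4 ok
(3,2)X 5/6 ok
(3,3)O 1/7 unhappy
(3,4)X 2/4 unhappy
(4,2)X 4/6 ok
(4,4)O 3/4 ok
(5,1)X 4/4 ok
(5,2)X 4/5 ok
(5,3)O 2/6 unhappy
(5,4)O 2/3 ok
(6,1)X 3/3 ok
(6,2)X 3/4 ok
(6,4)X 0/2 unhappy
Unsatisfied: (1,3), (1,4), (2,4), (3,3), (3,4), (5,3), (6,4) — 7 in total.

7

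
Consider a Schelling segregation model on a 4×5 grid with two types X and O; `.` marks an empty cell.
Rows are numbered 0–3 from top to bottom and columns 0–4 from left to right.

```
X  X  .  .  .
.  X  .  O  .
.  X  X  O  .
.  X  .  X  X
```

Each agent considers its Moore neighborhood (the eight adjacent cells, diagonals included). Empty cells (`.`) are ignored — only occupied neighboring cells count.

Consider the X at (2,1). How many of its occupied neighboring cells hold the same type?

3

Occupied neighbors of (2,1): (1,1)=X, (2,2)=X, (3,1)=X.
Same type (X): 3 of 3.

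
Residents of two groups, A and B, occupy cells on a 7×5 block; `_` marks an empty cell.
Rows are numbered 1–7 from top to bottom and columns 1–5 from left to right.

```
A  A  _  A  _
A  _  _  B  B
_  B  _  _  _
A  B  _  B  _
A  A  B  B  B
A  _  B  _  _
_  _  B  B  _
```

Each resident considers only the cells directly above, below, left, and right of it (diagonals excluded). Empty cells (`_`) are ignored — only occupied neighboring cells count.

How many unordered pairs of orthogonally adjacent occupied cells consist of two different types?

Scan each occupied cell's neighbors to the right and below so each pair is counted once.
From row 1: 1 unlike of 3 pairs (running 1/3).
From row 2: 0 unlike of 1 pairs (running 1/4).
From row 3: 0 unlike of 1 pairs (running 1/5).
From row 4: 2 unlike of 4 pairs (running 3/9).
From row 5: 1 unlike of 6 pairs (running 4/15).
From row 6: 0 unlike of 1 pairs (running 4/16).
From row 7: 0 unlike of 1 pairs (running 4/17).
Total adjacent occupied pairs: 17; unlike-type pairs: 4.

4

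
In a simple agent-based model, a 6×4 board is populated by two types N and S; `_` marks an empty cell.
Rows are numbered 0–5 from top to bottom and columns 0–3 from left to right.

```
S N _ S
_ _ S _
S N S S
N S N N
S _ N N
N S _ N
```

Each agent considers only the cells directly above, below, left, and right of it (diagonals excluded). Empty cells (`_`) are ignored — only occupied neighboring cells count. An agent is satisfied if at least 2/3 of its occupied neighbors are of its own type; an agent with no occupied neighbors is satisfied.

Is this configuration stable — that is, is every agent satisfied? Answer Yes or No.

No

(0,0)S 0/1 not
(0,1)N 0/1 not
(0,3)S 0/0 satisfied
(1,2)S 1/1 satisfied
(2,0)S 0/2 not
(2,1)N 0/3 not
(2,2)S 2/4 not
(2,3)S 1/2 not
(3,0)N 0/3 not
(3,1)S 0/3 not
(3,2)N 2/4 not
(3,3)N 2/3 satisfied
(4,0)S 0/2 not
(4,2)N 2/2 satisfied
(4,3)N 3/3 satisfied
(5,0)N 0/2 not
(5,1)S 0/1 not
(5,3)N 1/1 satisfied
For instance (0,0) has only 0/1 same-type neighbors, below 2/3.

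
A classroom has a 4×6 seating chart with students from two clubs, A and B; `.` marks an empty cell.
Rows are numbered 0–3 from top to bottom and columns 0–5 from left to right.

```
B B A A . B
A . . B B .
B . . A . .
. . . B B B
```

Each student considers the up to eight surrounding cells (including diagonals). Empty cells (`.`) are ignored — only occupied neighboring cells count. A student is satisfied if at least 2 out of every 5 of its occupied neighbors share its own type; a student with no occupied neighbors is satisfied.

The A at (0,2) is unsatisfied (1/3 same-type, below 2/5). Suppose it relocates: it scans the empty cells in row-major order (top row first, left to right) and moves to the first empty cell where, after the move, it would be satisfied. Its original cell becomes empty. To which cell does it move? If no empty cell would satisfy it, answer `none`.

(1,2)

Vacating (0,2). Empty cells in order:
  (0,4): 1/4 same-type → still unsatisfied.
  (1,1): 1/4 same-type → still unsatisfied.
  (1,2): 2/4 same-type → satisfied — stop here.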